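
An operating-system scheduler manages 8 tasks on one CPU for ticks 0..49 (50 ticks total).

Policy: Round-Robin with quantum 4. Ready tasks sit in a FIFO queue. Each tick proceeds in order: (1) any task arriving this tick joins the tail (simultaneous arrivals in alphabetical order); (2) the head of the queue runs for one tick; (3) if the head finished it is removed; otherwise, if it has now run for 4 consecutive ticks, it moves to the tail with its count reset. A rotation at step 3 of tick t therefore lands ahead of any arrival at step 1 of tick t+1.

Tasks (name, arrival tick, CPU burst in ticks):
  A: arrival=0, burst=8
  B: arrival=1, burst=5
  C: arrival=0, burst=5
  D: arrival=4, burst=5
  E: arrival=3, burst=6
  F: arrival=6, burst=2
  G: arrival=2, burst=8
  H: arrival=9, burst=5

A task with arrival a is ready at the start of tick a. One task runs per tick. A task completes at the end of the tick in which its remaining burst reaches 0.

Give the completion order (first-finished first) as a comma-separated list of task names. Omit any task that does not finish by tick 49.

t=0: queue=[A,C] q_used=0 → run A
t=1: queue=[A,C,B] q_used=1 → run A
t=2: queue=[A,C,B,G] q_used=2 → run A
t=3: queue=[A,C,B,G,E] q_used=3 → run A
t=4: queue=[C,B,G,E,A,D] q_used=0 → run C
t=5: queue=[C,B,G,E,A,D] q_used=1 → run C
t=6: queue=[C,B,G,E,A,D,F] q_used=2 → run C
t=7: queue=[C,B,G,E,A,D,F] q_used=3 → run C
t=8: queue=[B,G,E,A,D,F,C] q_used=0 → run B
t=9: queue=[B,G,E,A,D,F,C,H] q_used=1 → run B
t=10: queue=[B,G,E,A,D,F,C,H] q_used=2 → run B
t=11: queue=[B,G,E,A,D,F,C,H] q_used=3 → run B
t=12: queue=[G,E,A,D,F,C,H,B] q_used=0 → run G
t=13: queue=[G,E,A,D,F,C,H,B] q_used=1 → run G
t=14: queue=[G,E,A,D,F,C,H,B] q_used=2 → run G
t=15: queue=[G,E,A,D,F,C,H,B] q_used=3 → run G
t=16: queue=[E,A,D,F,C,H,B,G] q_used=0 → run E
t=17: queue=[E,A,D,F,C,H,B,G] q_used=1 → run E
t=18: queue=[E,A,D,F,C,H,B,G] q_used=2 → run E
t=19: queue=[E,A,D,F,C,H,B,G] q_used=3 → run E
t=20: queue=[A,D,F,C,H,B,G,E] q_used=0 → run A
t=21: queue=[A,D,F,C,H,B,G,E] q_used=1 → run A
t=22: queue=[A,D,F,C,H,B,G,E] q_used=2 → run A
t=23: queue=[A,D,F,C,H,B,G,E] q_used=3 → run A
t=24: queue=[D,F,C,H,B,G,E] q_used=0 → run D
t=25: queue=[D,F,C,H,B,G,E] q_used=1 → run D
t=26: queue=[D,F,C,H,B,G,E] q_used=2 → run D
t=27: queue=[D,F,C,H,B,G,E] q_used=3 → run D
t=28: queue=[F,C,H,B,G,E,D] q_used=0 → run F
t=29: queue=[F,C,H,B,G,E,D] q_used=1 → run F
t=30: queue=[C,H,B,G,E,D] q_used=0 → run C
t=31: queue=[H,B,G,E,D] q_used=0 → run H
t=32: queue=[H,B,G,E,D] q_used=1 → run H
t=33: queue=[H,B,G,E,D] q_used=2 → run H
t=34: queue=[H,B,G,E,D] q_used=3 → run H
t=35: queue=[B,G,E,D,H] q_used=0 → run B
t=36: queue=[G,E,D,H] q_used=0 → run G
t=37: queue=[G,E,D,H] q_used=1 → run G
t=38: queue=[G,E,D,H] q_used=2 → run G
t=39: queue=[G,E,D,H] q_used=3 → run G
t=40: queue=[E,D,H] q_used=0 → run E
t=41: queue=[E,D,H] q_used=1 → run E
t=42: queue=[D,H] q_used=0 → run D
t=43: queue=[H] q_used=0 → run H
t=44: (idle)
t=45: (idle)
t=46: (idle)
t=47: (idle)
t=48: (idle)
t=49: (idle)

completion order = A, F, C, B, G, E, D, H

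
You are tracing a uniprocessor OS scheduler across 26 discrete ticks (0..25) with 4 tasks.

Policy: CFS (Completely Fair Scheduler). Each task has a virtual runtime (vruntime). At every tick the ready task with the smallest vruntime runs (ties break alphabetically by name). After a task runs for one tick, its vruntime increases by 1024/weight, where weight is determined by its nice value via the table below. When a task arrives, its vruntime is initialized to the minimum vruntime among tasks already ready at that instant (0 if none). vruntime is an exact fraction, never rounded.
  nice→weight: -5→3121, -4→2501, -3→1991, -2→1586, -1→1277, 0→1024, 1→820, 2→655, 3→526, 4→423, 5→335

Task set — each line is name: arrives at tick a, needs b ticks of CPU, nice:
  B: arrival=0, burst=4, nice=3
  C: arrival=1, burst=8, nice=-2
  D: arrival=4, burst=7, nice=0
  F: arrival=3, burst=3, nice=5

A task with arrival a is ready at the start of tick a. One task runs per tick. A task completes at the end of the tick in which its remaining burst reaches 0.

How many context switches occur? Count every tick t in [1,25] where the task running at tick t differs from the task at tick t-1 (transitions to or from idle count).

t=0: vr[B=0] → run B
t=1: vr[B=512/263 C=512/263] → run B
t=2: vr[B=1024/263 C=512/263] → run C
t=3: vr[B=1024/263 C=540672/208559 F=540672/208559] → run C
t=4: vr[B=1024/263 C=675328/208559 D=540672/208559 F=540672/208559] → run D
t=5: vr[B=1024/263 C=675328/208559 D=749231/208559 F=540672/208559] → run F
t=6: vr[B=1024/263 C=675328/208559 D=749231/208559 F=394689536/69867265] → run C
t=7: vr[B=1024/263 C=809984/208559 D=749231/208559 F=394689536/69867265] → run D
t=8: vr[B=1024/263 C=809984/208559 D=957790/208559 F=394689536/69867265] → run C
t=9: vr[B=1024/263 C=944640/208559 D=957790/208559 F=394689536/69867265] → run B
t=10: vr[B=1536/263 C=944640/208559 D=957790/208559 F=394689536/69867265] → run C
t=11: vr[B=1536/263 C=1079296/208559 D=957790/208559 F=394689536/69867265] → run D
t=12: vr[B=1536/263 C=1079296/208559 D=1166349/208559 F=394689536/69867265] → run C
t=13: vr[B=1536/263 C=1213952/208559 D=1166349/208559 F=394689536/69867265] → run D
t=14: vr[B=1536/263 C=1213952/208559 D=1374908/208559 F=394689536/69867265] → run F
t=15: vr[B=1536/263 C=1213952/208559 D=1374908/208559 F=608253952/69867265] → run C
t=16: vr[B=1536/263 C=1348608/208559 D=1374908/208559 F=608253952/69867265] → run B
t=17: vr[C=1348608/208559 D=1374908/208559 F=608253952/69867265] → run C
t=18: vr[D=1374908/208559 F=608253952/69867265] → run D
t=19: vr[D=1583467/208559 F=608253952/69867265] → run D
t=20: vr[D=1792026/208559 F=608253952/69867265] → run D
t=21: vr[F=608253952/69867265] → run F
t=22: (idle)
t=23: (idle)
t=24: (idle)
t=25: (idle)

context switches = 18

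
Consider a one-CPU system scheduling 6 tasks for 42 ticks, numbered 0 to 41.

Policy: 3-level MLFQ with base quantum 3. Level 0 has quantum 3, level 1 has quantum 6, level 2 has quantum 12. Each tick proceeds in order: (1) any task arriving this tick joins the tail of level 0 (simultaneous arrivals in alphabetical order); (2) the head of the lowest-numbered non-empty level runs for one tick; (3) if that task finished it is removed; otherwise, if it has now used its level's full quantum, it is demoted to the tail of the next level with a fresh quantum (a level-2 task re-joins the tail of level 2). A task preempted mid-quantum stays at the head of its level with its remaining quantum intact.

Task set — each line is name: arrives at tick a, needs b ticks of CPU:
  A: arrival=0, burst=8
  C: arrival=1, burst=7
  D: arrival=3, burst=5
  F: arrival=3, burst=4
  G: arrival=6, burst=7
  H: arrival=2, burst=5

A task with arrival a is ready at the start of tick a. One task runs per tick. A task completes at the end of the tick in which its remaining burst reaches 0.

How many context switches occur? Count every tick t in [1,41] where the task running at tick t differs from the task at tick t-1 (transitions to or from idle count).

t=0: L0/L1/L2 = A/-/- → run A
t=1: L0/L1/L2 = AC/-/- → run A
t=2: L0/L1/L2 = ACH/-/- → run A
t=3: L0/L1/L2 = CHDF/A/- → run C
t=4: L0/L1/L2 = CHDF/A/- → run C
t=5: L0/L1/L2 = CHDF/A/- → run C
t=6: L0/L1/L2 = HDFG/AC/- → run H
t=7: L0/L1/L2 = HDFG/AC/- → run H
t=8: L0/L1/L2 = HDFG/AC/- → run H
t=9: L0/L1/L2 = DFG/ACH/- → run D
t=10: L0/L1/L2 = DFG/ACH/- → run D
t=11: L0/L1/L2 = DFG/ACH/- → run D
t=12: L0/L1/L2 = FG/ACHD/- → run F
t=13: L0/L1/L2 = FG/ACHD/- → run F
t=14: L0/L1/L2 = FG/ACHD/- → run F
t=15: L0/L1/L2 = G/ACHDF/- → run G
t=16: L0/L1/L2 = G/ACHDF/- → run G
t=17: L0/L1/L2 = G/ACHDF/- → run G
t=18: L0/L1/L2 = -/ACHDFG/- → run A
t=19: L0/L1/L2 = -/ACHDFG/- → run A
t=20: L0/L1/L2 = -/ACHDFG/- → run A
t=21: L0/L1/L2 = -/ACHDFG/- → run A
t=22: L0/L1/L2 = -/ACHDFG/- → run A
t=23: L0/L1/L2 = -/CHDFG/- → run C
t=24: L0/L1/L2 = -/CHDFG/- → run C
t=25: L0/L1/L2 = -/CHDFG/- → run C
t=26: L0/L1/L2 = -/CHDFG/- → run C
t=27: L0/L1/L2 = -/HDFG/- → run H
t=28: L0/L1/L2 = -/HDFG/- → run H
t=29: L0/L1/L2 = -/DFG/- → run D
t=30: L0/L1/L2 = -/DFG/- → run D
t=31: L0/L1/L2 = -/FG/- → run F
t=32: L0/L1/L2 = -/G/- → run G
t=33: L0/L1/L2 = -/G/- → run G
t=34: L0/L1/L2 = -/G/- → run G
t=35: L0/L1/L2 = -/G/- → run G
t=36: (idle)
t=37: (idle)
t=38: (idle)
t=39: (idle)
t=40: (idle)
t=41: (idle)

context switches = 12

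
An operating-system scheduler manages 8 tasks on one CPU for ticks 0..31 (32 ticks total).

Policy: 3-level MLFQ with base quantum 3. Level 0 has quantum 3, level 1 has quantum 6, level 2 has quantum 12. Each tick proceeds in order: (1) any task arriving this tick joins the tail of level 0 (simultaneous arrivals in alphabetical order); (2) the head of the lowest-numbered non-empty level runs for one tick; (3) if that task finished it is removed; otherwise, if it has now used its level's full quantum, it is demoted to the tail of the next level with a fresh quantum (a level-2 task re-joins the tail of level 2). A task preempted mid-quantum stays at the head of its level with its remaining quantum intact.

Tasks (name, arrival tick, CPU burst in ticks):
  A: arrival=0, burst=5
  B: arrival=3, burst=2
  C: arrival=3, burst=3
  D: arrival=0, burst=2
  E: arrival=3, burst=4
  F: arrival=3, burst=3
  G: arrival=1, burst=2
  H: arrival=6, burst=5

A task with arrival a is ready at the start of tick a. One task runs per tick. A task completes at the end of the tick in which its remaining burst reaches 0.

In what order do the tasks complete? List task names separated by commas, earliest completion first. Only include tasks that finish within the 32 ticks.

completion order = D, G, B, C, F, A, E, H

t=0: L0/L1/L2 = AD/-/- → run A
t=1: L0/L1/L2 = ADG/-/- → run A
t=2: L0/L1/L2 = ADG/-/- → run A
t=3: L0/L1/L2 = DGBCEF/A/- → run D
t=4: L0/L1/L2 = DGBCEF/A/- → run D
t=5: L0/L1/L2 = GBCEF/A/- → run G
t=6: L0/L1/L2 = GBCEFH/A/- → run G
t=7: L0/L1/L2 = BCEFH/A/- → run B
t=8: L0/L1/L2 = BCEFH/A/- → run B
t=9: L0/L1/L2 = CEFH/A/- → run C
t=10: L0/L1/L2 = CEFH/A/- → run C
t=11: L0/L1/L2 = CEFH/A/- → run C
t=12: L0/L1/L2 = EFH/A/- → run E
t=13: L0/L1/L2 = EFH/A/- → run E
t=14: L0/L1/L2 = EFH/A/- → run E
t=15: L0/L1/L2 = FH/AE/- → run F
t=16: L0/L1/L2 = FH/AE/- → run F
t=17: L0/L1/L2 = FH/AE/- → run F
t=18: L0/L1/L2 = H/AE/- → run H
t=19: L0/L1/L2 = H/AE/- → run H
t=20: L0/L1/L2 = H/AE/- → run H
t=21: L0/L1/L2 = -/AEH/- → run A
t=22: L0/L1/L2 = -/AEH/- → run A
t=23: L0/L1/L2 = -/EH/- → run E
t=24: L0/L1/L2 = -/H/- → run H
t=25: L0/L1/L2 = -/H/- → run H
t=26: (idle)
t=27: (idle)
t=28: (idle)
t=29: (idle)
t=30: (idle)
t=31: (idle)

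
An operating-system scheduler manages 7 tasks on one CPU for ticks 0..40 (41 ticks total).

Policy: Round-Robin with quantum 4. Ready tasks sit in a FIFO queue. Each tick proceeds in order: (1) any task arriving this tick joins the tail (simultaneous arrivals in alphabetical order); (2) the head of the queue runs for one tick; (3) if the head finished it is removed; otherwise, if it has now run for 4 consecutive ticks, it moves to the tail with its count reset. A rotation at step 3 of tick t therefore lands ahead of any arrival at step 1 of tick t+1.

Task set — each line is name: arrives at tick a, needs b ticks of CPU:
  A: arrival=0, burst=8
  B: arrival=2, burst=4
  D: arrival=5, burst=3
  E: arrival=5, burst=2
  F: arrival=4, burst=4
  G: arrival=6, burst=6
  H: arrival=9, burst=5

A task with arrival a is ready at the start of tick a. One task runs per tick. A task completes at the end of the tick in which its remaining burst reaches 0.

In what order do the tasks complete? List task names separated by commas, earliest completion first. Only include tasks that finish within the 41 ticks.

completion order = B, A, F, D, E, G, H

t=0: queue=[A] q_used=0 → run A
t=1: queue=[A] q_used=1 → run A
t=2: queue=[A,B] q_used=2 → run A
t=3: queue=[A,B] q_used=3 → run A
t=4: queue=[B,A,F] q_used=0 → run B
t=5: queue=[B,A,F,D,E] q_used=1 → run B
t=6: queue=[B,A,F,D,E,G] q_used=2 → run B
t=7: queue=[B,A,F,D,E,G] q_used=3 → run B
t=8: queue=[A,F,D,E,G] q_used=0 → run A
t=9: queue=[A,F,D,E,G,H] q_used=1 → run A
t=10: queue=[A,F,D,E,G,H] q_used=2 → run A
t=11: queue=[A,F,D,E,G,H] q_used=3 → run A
t=12: queue=[F,D,E,G,H] q_used=0 → run F
t=13: queue=[F,D,E,G,H] q_used=1 → run F
t=14: queue=[F,D,E,G,H] q_used=2 → run F
t=15: queue=[F,D,E,G,H] q_used=3 → run F
t=16: queue=[D,E,G,H] q_used=0 → run D
t=17: queue=[D,E,G,H] q_used=1 → run D
t=18: queue=[D,E,G,H] q_used=2 → run D
t=19: queue=[E,G,H] q_used=0 → run E
t=20: queue=[E,G,H] q_used=1 → run E
t=21: queue=[G,H] q_used=0 → run G
t=22: queue=[G,H] q_used=1 → run G
t=23: queue=[G,H] q_used=2 → run G
t=24: queue=[G,H] q_used=3 → run G
t=25: queue=[H,G] q_used=0 → run H
t=26: queue=[H,G] q_used=1 → run H
t=27: queue=[H,G] q_used=2 → run H
t=28: queue=[H,G] q_used=3 → run H
t=29: queue=[G,H] q_used=0 → run G
t=30: queue=[G,H] q_used=1 → run G
t=31: queue=[H] q_used=0 → run H
t=32: (idle)
t=33: (idle)
t=34: (idle)
t=35: (idle)
t=36: (idle)
t=37: (idle)
t=38: (idle)
t=39: (idle)
t=40: (idle)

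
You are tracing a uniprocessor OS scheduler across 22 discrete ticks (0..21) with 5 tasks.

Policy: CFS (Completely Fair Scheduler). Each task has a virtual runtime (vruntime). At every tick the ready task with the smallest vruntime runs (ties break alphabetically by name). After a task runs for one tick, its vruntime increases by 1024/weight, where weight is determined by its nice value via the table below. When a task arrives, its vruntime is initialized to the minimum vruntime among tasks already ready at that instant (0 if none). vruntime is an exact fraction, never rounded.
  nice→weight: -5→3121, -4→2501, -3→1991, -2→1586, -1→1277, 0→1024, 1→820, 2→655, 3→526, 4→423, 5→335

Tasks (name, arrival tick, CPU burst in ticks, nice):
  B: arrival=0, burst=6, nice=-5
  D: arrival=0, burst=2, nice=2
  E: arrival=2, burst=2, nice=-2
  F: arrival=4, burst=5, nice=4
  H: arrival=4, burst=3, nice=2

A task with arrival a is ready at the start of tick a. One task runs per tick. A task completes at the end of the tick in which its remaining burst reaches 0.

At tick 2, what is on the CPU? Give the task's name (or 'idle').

running at tick 2 = B

t=0: vr[B=0 D=0] → run B
t=1: vr[B=1024/3121 D=0] → run D
t=2: vr[B=1024/3121 D=1024/655 E=1024/3121] → run B
t=3: vr[B=2048/3121 D=1024/655 E=1024/3121] → run E
t=4: vr[B=2048/3121 D=1024/655 E=2409984/2474953 F=2048/3121 H=2048/3121] → run B
t=5: vr[B=3072/3121 D=1024/655 E=2409984/2474953 F=2048/3121 H=2048/3121] → run F
t=6: vr[B=3072/3121 D=1024/655 E=2409984/2474953 F=4062208/1320183 H=2048/3121] → run H
t=7: vr[B=3072/3121 D=1024/655 E=2409984/2474953 F=4062208/1320183 H=4537344/2044255] → run E
t=8: vr[B=3072/3121 D=1024/655 F=4062208/1320183 H=4537344/2044255] → run B
t=9: vr[B=4096/3121 D=1024/655 F=4062208/1320183 H=4537344/2044255] → run B
t=10: vr[B=5120/3121 D=1024/655 F=4062208/1320183 H=4537344/2044255] → run D
t=11: vr[B=5120/3121 F=4062208/1320183 H=4537344/2044255] → run B
t=12: vr[F=4062208/1320183 H=4537344/2044255] → run H
t=13: vr[F=4062208/1320183 H=7733248/2044255] → run F
t=14: vr[F=7258112/1320183 H=7733248/2044255] → run H
t=15: vr[F=7258112/1320183] → run F
t=16: vr[F=3484672/440061] → run F
t=17: vr[F=13649920/1320183] → run F
t=18: (idle)
t=19: (idle)
t=20: (idle)
t=21: (idle)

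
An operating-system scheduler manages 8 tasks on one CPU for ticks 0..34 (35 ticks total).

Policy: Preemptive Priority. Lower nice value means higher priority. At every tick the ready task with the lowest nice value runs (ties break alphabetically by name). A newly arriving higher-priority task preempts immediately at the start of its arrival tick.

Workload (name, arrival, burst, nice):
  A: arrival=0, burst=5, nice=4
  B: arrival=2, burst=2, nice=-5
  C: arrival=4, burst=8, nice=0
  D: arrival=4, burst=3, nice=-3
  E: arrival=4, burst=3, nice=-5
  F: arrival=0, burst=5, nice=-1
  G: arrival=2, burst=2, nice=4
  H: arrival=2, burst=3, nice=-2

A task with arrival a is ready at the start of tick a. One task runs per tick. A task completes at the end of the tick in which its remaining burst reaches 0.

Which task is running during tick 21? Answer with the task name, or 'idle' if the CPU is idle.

running at tick 21 = C

t=0: ready={A,F} → run F
t=1: ready={A,F} → run F
t=2: ready={A,B,F,G,H} → run B
t=3: ready={A,B,F,G,H} → run B
t=4: ready={A,C,D,E,F,G,H} → run E
t=5: ready={A,C,D,E,F,G,H} → run E
t=6: ready={A,C,D,E,F,G,H} → run E
t=7: ready={A,C,D,F,G,H} → run D
t=8: ready={A,C,D,F,G,H} → run D
t=9: ready={A,C,D,F,G,H} → run D
t=10: ready={A,C,F,G,H} → run H
t=11: ready={A,C,F,G,H} → run H
t=12: ready={A,C,F,G,H} → run H
t=13: ready={A,C,F,G} → run F
t=14: ready={A,C,F,G} → run F
t=15: ready={A,C,F,G} → run F
t=16: ready={A,C,G} → run C
t=17: ready={A,C,G} → run C
t=18: ready={A,C,G} → run C
t=19: ready={A,C,G} → run C
t=20: ready={A,C,G} → run C
t=21: ready={A,C,G} → run C
t=22: ready={A,C,G} → run C
t=23: ready={A,C,G} → run C
t=24: ready={A,G} → run A
t=25: ready={A,G} → run A
t=26: ready={A,G} → run A
t=27: ready={A,G} → run A
t=28: ready={A,G} → run A
t=29: ready={G} → run G
t=30: ready={G} → run G
t=31: (idle)
t=32: (idle)
t=33: (idle)
t=34: (idle)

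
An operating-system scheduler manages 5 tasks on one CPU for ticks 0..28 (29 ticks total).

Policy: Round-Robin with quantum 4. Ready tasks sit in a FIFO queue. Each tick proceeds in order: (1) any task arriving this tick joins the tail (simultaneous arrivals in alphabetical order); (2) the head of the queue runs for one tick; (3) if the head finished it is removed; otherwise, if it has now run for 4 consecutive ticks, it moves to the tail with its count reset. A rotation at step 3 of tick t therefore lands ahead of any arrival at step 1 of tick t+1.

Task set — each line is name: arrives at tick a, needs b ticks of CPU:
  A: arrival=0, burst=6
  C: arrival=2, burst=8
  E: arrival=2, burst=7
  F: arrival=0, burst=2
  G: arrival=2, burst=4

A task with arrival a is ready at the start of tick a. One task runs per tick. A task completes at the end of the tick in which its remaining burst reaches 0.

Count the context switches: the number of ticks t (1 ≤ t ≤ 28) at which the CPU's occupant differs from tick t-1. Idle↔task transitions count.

context switches = 8

t=0: queue=[A,F] q_used=0 → run A
t=1: queue=[A,F] q_used=1 → run A
t=2: queue=[A,F,C,E,G] q_used=2 → run A
t=3: queue=[A,F,C,E,G] q_used=3 → run A
t=4: queue=[F,C,E,G,A] q_used=0 → run F
t=5: queue=[F,C,E,G,A] q_used=1 → run F
t=6: queue=[C,E,G,A] q_used=0 → run C
t=7: queue=[C,E,G,A] q_used=1 → run C
t=8: queue=[C,E,G,A] q_used=2 → run C
t=9: queue=[C,E,G,A] q_used=3 → run C
t=10: queue=[E,G,A,C] q_used=0 → run E
t=11: queue=[E,G,A,C] q_used=1 → run E
t=12: queue=[E,G,A,C] q_used=2 → run E
t=13: queue=[E,G,A,C] q_used=3 → run E
t=14: queue=[G,A,C,E] q_used=0 → run G
t=15: queue=[G,A,C,E] q_used=1 → run G
t=16: queue=[G,A,C,E] q_used=2 → run G
t=17: queue=[G,A,C,E] q_used=3 → run G
t=18: queue=[A,C,E] q_used=0 → run A
t=19: queue=[A,C,E] q_used=1 → run A
t=20: queue=[C,E] q_used=0 → run C
t=21: queue=[C,E] q_used=1 → run C
t=22: queue=[C,E] q_used=2 → run C
t=23: queue=[C,E] q_used=3 → run C
t=24: queue=[E] q_used=0 → run E
t=25: queue=[E] q_used=1 → run E
t=26: queue=[E] q_used=2 → run E
t=27: (idle)
t=28: (idle)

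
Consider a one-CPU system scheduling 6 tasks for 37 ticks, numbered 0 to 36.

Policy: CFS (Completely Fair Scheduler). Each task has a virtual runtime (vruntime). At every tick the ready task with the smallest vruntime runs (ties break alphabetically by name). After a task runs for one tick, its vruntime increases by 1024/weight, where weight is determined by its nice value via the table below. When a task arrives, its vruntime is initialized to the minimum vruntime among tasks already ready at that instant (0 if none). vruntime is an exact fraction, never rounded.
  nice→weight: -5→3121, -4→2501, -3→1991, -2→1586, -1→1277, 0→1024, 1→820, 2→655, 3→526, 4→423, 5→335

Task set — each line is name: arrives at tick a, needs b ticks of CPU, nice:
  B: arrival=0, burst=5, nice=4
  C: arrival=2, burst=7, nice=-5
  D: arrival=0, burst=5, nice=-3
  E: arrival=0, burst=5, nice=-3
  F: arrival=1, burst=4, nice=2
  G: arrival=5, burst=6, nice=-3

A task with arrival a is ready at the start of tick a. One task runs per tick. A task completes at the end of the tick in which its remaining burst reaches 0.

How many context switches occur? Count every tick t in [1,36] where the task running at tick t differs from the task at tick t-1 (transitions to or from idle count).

t=0: vr[B=0 D=0 E=0] → run B
t=1: vr[B=1024/423 D=0 E=0 F=0] → run D
t=2: vr[B=1024/423 C=0 D=1024/1991 E=0 F=0] → run C
t=3: vr[B=1024/423 C=1024/3121 D=1024/1991 E=0 F=0] → run E
t=4: vr[B=1024/423 C=1024/3121 D=1024/1991 E=1024/1991 F=0] → run F
t=5: vr[B=1024/423 C=1024/3121 D=1024/1991 E=1024/1991 F=1024/655 G=1024/3121] → run C
t=6: vr[B=1024/423 C=2048/3121 D=1024/1991 E=1024/1991 F=1024/655 G=1024/3121] → run G
t=7: vr[B=1024/423 C=2048/3121 D=1024/1991 E=1024/1991 F=1024/655 G=5234688/6213911] → run D
t=8: vr[B=1024/423 C=2048/3121 D=2048/1991 E=1024/1991 F=1024/655 G=5234688/6213911] → run E
t=9: vr[B=1024/423 C=2048/3121 D=2048/1991 E=2048/1991 F=1024/655 G=5234688/6213911] → run C
t=10: vr[B=1024/423 C=3072/3121 D=2048/1991 E=2048/1991 F=1024/655 G=5234688/6213911] → run G
t=11: vr[B=1024/423 C=3072/3121 D=2048/1991 E=2048/1991 F=1024/655 G=8430592/6213911] → run C
t=12: vr[B=1024/423 C=4096/3121 D=2048/1991 E=2048/1991 F=1024/655 G=8430592/6213911] → run D
t=13: vr[B=1024/423 C=4096/3121 D=3072/1991 E=2048/1991 F=1024/655 G=8430592/6213911] → run E
t=14: vr[B=1024/423 C=4096/3121 D=3072/1991 E=3072/1991 F=1024/655 G=8430592/6213911] → run C
t=15: vr[B=1024/423 C=5120/3121 D=3072/1991 E=3072/1991 F=1024/655 G=8430592/6213911] → run G
t=16: vr[B=1024/423 C=5120/3121 D=3072/1991 E=3072/1991 F=1024/655 G=11626496/6213911] → run D
t=17: vr[B=1024/423 C=5120/3121 D=4096/1991 E=3072/1991 F=1024/655 G=11626496/6213911] → run E
t=18: vr[B=1024/423 C=5120/3121 D=4096/1991 E=4096/1991 F=1024/655 G=11626496/6213911] → run F
t=19: vr[B=1024/423 C=5120/3121 D=4096/1991 E=4096/1991 F=2048/655 G=11626496/6213911] → run C
t=20: vr[B=1024/423 C=6144/3121 D=4096/1991 E=4096/1991 F=2048/655 G=11626496/6213911] → run G
t=21: vr[B=1024/423 C=6144/3121 D=4096/1991 E=4096/1991 F=2048/655 G=14822400/6213911] → run C
t=22: vr[B=1024/423 D=4096/1991 E=4096/1991 F=2048/655 G=14822400/6213911] → run D
t=23: vr[B=1024/423 E=4096/1991 F=2048/655 G=14822400/6213911] → run E
t=24: vr[B=1024/423 F=2048/655 G=14822400/6213911] → run G
t=25: vr[B=1024/423 F=2048/655 G=18018304/6213911] → run B
t=26: vr[B=2048/423 F=2048/655 G=18018304/6213911] → run G
t=27: vr[B=2048/423 F=2048/655] → run F
t=28: vr[B=2048/423 F=3072/655] → run F
t=29: vr[B=2048/423] → run B
t=30: vr[B=1024/141] → run B
t=31: vr[B=4096/423] → run B
t=32: (idle)
t=33: (idle)
t=34: (idle)
t=35: (idle)
t=36: (idle)

context switches = 29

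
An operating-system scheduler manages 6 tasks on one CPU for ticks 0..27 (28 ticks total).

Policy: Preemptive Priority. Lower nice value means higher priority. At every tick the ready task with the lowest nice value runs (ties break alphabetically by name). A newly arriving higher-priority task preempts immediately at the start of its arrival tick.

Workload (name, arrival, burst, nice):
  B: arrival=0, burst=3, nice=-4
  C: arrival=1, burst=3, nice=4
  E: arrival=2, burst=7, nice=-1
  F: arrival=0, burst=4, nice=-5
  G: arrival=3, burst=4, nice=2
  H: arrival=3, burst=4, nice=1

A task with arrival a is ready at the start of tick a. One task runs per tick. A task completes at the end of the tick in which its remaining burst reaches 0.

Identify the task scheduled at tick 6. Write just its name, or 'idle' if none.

running at tick 6 = B

t=0: ready={B,F} → run F
t=1: ready={B,C,F} → run F
t=2: ready={B,C,E,F} → run F
t=3: ready={B,C,E,F,G,H} → run F
t=4: ready={B,C,E,G,H} → run B
t=5: ready={B,C,E,G,H} → run B
t=6: ready={B,C,E,G,H} → run B
t=7: ready={C,E,G,H} → run E
t=8: ready={C,E,G,H} → run E
t=9: ready={C,E,G,H} → run E
t=10: ready={C,E,G,H} → run E
t=11: ready={C,E,G,H} → run E
t=12: ready={C,E,G,H} → run E
t=13: ready={C,E,G,H} → run E
t=14: ready={C,G,H} → run H
t=15: ready={C,G,H} → run H
t=16: ready={C,G,H} → run H
t=17: ready={C,G,H} → run H
t=18: ready={C,G} → run G
t=19: ready={C,G} → run G
t=20: ready={C,G} → run G
t=21: ready={C,G} → run G
t=22: ready={C} → run C
t=23: ready={C} → run C
t=24: ready={C} → run C
t=25: (idle)
t=26: (idle)
t=27: (idle)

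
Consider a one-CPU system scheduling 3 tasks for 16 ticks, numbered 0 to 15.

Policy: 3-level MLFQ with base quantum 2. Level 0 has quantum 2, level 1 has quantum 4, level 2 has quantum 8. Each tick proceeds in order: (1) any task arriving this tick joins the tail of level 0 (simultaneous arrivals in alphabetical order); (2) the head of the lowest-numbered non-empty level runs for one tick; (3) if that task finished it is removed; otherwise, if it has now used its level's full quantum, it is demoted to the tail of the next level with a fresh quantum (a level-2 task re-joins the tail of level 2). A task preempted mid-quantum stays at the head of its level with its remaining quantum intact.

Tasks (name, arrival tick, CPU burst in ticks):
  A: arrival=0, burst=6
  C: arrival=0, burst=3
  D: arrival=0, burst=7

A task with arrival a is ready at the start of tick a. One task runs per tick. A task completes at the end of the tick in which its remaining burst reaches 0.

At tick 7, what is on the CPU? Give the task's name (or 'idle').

running at tick 7 = A

t=0: L0/L1/L2 = ACD/-/- → run A
t=1: L0/L1/L2 = ACD/-/- → run A
t=2: L0/L1/L2 = CD/A/- → run C
t=3: L0/L1/L2 = CD/A/- → run C
t=4: L0/L1/L2 = D/AC/- → run D
t=5: L0/L1/L2 = D/AC/- → run D
t=6: L0/L1/L2 = -/ACD/- → run A
t=7: L0/L1/L2 = -/ACD/- → run A
t=8: L0/L1/L2 = -/ACD/- → run A
t=9: L0/L1/L2 = -/ACD/- → run A
t=10: L0/L1/L2 = -/CD/- → run C
t=11: L0/L1/L2 = -/D/- → run D
t=12: L0/L1/L2 = -/D/- → run D
t=13: L0/L1/L2 = -/D/- → run D
t=14: L0/L1/L2 = -/D/- → run D
t=15: L0/L1/L2 = -/-/D → run D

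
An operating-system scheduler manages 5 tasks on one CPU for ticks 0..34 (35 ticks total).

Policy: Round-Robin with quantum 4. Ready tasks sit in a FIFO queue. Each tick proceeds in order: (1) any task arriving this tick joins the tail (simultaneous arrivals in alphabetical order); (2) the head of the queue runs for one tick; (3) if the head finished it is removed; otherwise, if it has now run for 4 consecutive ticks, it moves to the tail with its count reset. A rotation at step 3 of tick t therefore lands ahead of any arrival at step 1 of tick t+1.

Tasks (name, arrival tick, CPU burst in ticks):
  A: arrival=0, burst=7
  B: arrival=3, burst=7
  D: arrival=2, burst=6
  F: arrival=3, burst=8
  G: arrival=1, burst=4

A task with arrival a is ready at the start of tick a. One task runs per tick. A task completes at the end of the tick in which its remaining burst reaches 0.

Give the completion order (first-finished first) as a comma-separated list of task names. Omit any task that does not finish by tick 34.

t=0: queue=[A] q_used=0 → run A
t=1: queue=[A,G] q_used=1 → run A
t=2: queue=[A,G,D] q_used=2 → run A
t=3: queue=[A,G,D,B,F] q_used=3 → run A
t=4: queue=[G,D,B,F,A] q_used=0 → run G
t=5: queue=[G,D,B,F,A] q_used=1 → run G
t=6: queue=[G,D,B,F,A] q_used=2 → run G
t=7: queue=[G,D,B,F,A] q_used=3 → run G
t=8: queue=[D,B,F,A] q_used=0 → run D
t=9: queue=[D,B,F,A] q_used=1 → run D
t=10: queue=[D,B,F,A] q_used=2 → run D
t=11: queue=[D,B,F,A] q_used=3 → run D
t=12: queue=[B,F,A,D] q_used=0 → run B
t=13: queue=[B,F,A,D] q_used=1 → run B
t=14: queue=[B,F,A,D] q_used=2 → run B
t=15: queue=[B,F,A,D] q_used=3 → run B
t=16: queue=[F,A,D,B] q_used=0 → run F
t=17: queue=[F,A,D,B] q_used=1 → run F
t=18: queue=[F,A,D,B] q_used=2 → run F
t=19: queue=[F,A,D,B] q_used=3 → run F
t=20: queue=[A,D,B,F] q_used=0 → run A
t=21: queue=[A,D,B,F] q_used=1 → run A
t=22: queue=[A,D,B,F] q_used=2 → run A
t=23: queue=[D,B,F] q_used=0 → run D
t=24: queue=[D,B,F] q_used=1 → run D
t=25: queue=[B,F] q_used=0 → run B
t=26: queue=[B,F] q_used=1 → run B
t=27: queue=[B,F] q_used=2 → run B
t=28: queue=[F] q_used=0 → run F
t=29: queue=[F] q_used=1 → run F
t=30: queue=[F] q_used=2 → run F
t=31: queue=[F] q_used=3 → run F
t=32: (idle)
t=33: (idle)
t=34: (idle)

completion order = G, A, D, B, F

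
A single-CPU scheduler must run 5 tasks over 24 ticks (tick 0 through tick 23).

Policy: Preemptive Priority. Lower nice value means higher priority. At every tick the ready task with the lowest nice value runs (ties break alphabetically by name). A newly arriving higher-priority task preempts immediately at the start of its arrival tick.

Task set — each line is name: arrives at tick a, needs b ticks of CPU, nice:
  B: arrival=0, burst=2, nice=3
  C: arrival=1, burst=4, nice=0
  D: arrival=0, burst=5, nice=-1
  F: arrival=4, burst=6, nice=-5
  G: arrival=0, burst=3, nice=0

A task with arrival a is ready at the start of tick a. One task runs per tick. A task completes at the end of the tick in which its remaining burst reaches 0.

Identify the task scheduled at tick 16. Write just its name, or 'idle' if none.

t=0: ready={B,D,G} → run D
t=1: ready={B,C,D,G} → run D
t=2: ready={B,C,D,G} → run D
t=3: ready={B,C,D,G} → run D
t=4: ready={B,C,D,F,G} → run F
t=5: ready={B,C,D,F,G} → run F
t=6: ready={B,C,D,F,G} → run F
t=7: ready={B,C,D,F,G} → run F
t=8: ready={B,C,D,F,G} → run F
t=9: ready={B,C,D,F,G} → run F
t=10: ready={B,C,D,G} → run D
t=11: ready={B,C,G} → run C
t=12: ready={B,C,G} → run C
t=13: ready={B,C,G} → run C
t=14: ready={B,C,G} → run C
t=15: ready={B,G} → run G
t=16: ready={B,G} → run G
t=17: ready={B,G} → run G
t=18: ready={B} → run B
t=19: ready={B} → run B
t=20: (idle)
t=21: (idle)
t=22: (idle)
t=23: (idle)

running at tick 16 = G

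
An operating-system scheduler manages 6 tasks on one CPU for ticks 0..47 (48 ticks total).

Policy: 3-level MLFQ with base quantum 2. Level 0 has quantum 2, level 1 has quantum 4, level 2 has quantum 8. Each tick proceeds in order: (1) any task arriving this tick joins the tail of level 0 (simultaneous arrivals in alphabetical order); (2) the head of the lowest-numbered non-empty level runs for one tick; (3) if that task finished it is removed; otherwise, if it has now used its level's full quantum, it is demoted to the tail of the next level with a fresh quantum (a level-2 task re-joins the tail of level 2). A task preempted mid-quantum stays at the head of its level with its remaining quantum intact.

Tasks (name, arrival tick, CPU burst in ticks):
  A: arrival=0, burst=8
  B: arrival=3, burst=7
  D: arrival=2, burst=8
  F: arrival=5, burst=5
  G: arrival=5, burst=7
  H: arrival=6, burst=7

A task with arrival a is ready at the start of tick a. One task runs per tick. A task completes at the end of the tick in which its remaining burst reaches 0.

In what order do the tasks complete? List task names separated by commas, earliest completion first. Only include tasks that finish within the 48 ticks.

t=0: L0/L1/L2 = A/-/- → run A
t=1: L0/L1/L2 = A/-/- → run A
t=2: L0/L1/L2 = D/A/- → run D
t=3: L0/L1/L2 = DB/A/- → run D
t=4: L0/L1/L2 = B/AD/- → run B
t=5: L0/L1/L2 = BFG/AD/- → run B
t=6: L0/L1/L2 = FGH/ADB/- → run F
t=7: L0/L1/L2 = FGH/ADB/- → run F
t=8: L0/L1/L2 = GH/ADBF/- → run G
t=9: L0/L1/L2 = GH/ADBF/- → run G
t=10: L0/L1/L2 = H/ADBFG/- → run H
t=11: L0/L1/L2 = H/ADBFG/- → run H
t=12: L0/L1/L2 = -/ADBFGH/- → run A
t=13: L0/L1/L2 = -/ADBFGH/- → run A
t=14: L0/L1/L2 = -/ADBFGH/- → run A
t=15: L0/L1/L2 = -/ADBFGH/- → run A
t=16: L0/L1/L2 = -/DBFGH/A → run D
t=17: L0/L1/L2 = -/DBFGH/A → run D
t=18: L0/L1/L2 = -/DBFGH/A → run D
t=19: L0/L1/L2 = -/DBFGH/A → run D
t=20: L0/L1/L2 = -/BFGH/AD → run B
t=21: L0/L1/L2 = -/BFGH/AD → run B
t=22: L0/L1/L2 = -/BFGH/AD → run B
t=23: L0/L1/L2 = -/BFGH/AD → run B
t=24: L0/L1/L2 = -/FGH/ADB → run F
t=25: L0/L1/L2 = -/FGH/ADB → run F
t=26: L0/L1/L2 = -/FGH/ADB → run F
t=27: L0/L1/L2 = -/GH/ADB → run G
t=28: L0/L1/L2 = -/GH/ADB → run G
t=29: L0/L1/L2 = -/GH/ADB → run G
t=30: L0/L1/L2 = -/GH/ADB → run G
t=31: L0/L1/L2 = -/H/ADBG → run H
t=32: L0/L1/L2 = -/H/ADBG → run H
t=33: L0/L1/L2 = -/H/ADBG → run H
t=34: L0/L1/L2 = -/H/ADBG → run H
t=35: L0/L1/L2 = -/-/ADBGH → run A
t=36: L0/L1/L2 = -/-/ADBGH → run A
t=37: L0/L1/L2 = -/-/DBGH → run D
t=38: L0/L1/L2 = -/-/DBGH → run D
t=39: L0/L1/L2 = -/-/BGH → run B
t=40: L0/L1/L2 = -/-/GH → run G
t=41: L0/L1/L2 = -/-/H → run H
t=42: (idle)
t=43: (idle)
t=44: (idle)
t=45: (idle)
t=46: (idle)
t=47: (idle)

completion order = F, A, D, B, G, H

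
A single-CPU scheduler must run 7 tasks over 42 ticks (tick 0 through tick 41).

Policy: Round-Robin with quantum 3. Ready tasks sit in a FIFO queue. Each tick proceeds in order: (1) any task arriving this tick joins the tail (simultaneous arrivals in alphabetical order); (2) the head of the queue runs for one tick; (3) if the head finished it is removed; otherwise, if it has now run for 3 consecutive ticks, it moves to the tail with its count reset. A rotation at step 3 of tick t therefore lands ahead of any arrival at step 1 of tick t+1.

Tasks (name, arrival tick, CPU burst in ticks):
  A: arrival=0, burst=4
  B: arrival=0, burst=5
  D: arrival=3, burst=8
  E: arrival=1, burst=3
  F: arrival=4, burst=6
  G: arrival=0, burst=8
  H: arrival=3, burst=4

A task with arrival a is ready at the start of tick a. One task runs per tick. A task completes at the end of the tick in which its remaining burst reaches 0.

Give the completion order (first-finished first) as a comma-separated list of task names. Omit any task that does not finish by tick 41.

completion order = E, A, B, H, F, G, D

t=0: queue=[A,B,G] q_used=0 → run A
t=1: queue=[A,B,G,E] q_used=1 → run A
t=2: queue=[A,B,G,E] q_used=2 → run A
t=3: queue=[B,G,E,A,D,H] q_used=0 → run B
t=4: queue=[B,G,E,A,D,H,F] q_used=1 → run B
t=5: queue=[B,G,E,A,D,H,F] q_used=2 → run B
t=6: queue=[G,E,A,D,H,F,B] q_used=0 → run G
t=7: queue=[G,E,A,D,H,F,B] q_used=1 → run G
t=8: queue=[G,E,A,D,H,F,B] q_used=2 → run G
t=9: queue=[E,A,D,H,F,B,G] q_used=0 → run E
t=10: queue=[E,A,D,H,F,B,G] q_used=1 → run E
t=11: queue=[E,A,D,H,F,B,G] q_used=2 → run E
t=12: queue=[A,D,H,F,B,G] q_used=0 → run A
t=13: queue=[D,H,F,B,G] q_used=0 → run D
t=14: queue=[D,H,F,B,G] q_used=1 → run D
t=15: queue=[D,H,F,B,G] q_used=2 → run D
t=16: queue=[H,F,B,G,D] q_used=0 → run H
t=17: queue=[H,F,B,G,D] q_used=1 → run H
t=18: queue=[H,F,B,G,D] q_used=2 → run H
t=19: queue=[F,B,G,D,H] q_used=0 → run F
t=20: queue=[F,B,G,D,H] q_used=1 → run F
t=21: queue=[F,B,G,D,H] q_used=2 → run F
t=22: queue=[B,G,D,H,F] q_used=0 → run B
t=23: queue=[B,G,D,H,F] q_used=1 → run B
t=24: queue=[G,D,H,F] q_used=0 → run G
t=25: queue=[G,D,H,F] q_used=1 → run G
t=26: queue=[G,D,H,F] q_used=2 → run G
t=27: queue=[D,H,F,G] q_used=0 → run D
t=28: queue=[D,H,F,G] q_used=1 → run D
t=29: queue=[D,H,F,G] q_used=2 → run D
t=30: queue=[H,F,G,D] q_used=0 → run H
t=31: queue=[F,G,D] q_used=0 → run F
t=32: queue=[F,G,D] q_used=1 → run F
t=33: queue=[F,G,D] q_used=2 → run F
t=34: queue=[G,D] q_used=0 → run G
t=35: queue=[G,D] q_used=1 → run G
t=36: queue=[D] q_used=0 → run D
t=37: queue=[D] q_used=1 → run D
t=38: (idle)
t=39: (idle)
t=40: (idle)
t=41: (idle)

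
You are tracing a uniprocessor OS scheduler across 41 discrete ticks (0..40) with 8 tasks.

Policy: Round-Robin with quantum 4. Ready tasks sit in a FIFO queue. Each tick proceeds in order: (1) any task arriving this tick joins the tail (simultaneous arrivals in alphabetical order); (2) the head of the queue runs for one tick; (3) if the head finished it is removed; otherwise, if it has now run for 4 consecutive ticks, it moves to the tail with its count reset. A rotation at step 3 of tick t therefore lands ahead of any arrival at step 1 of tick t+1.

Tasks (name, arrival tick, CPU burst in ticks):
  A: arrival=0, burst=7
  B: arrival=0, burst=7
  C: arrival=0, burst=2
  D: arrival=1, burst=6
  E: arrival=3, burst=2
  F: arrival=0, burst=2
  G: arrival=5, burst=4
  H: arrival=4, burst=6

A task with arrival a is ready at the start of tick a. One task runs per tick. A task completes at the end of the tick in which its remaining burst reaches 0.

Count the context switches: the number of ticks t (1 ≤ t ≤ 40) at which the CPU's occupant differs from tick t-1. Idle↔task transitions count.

t=0: queue=[A,B,C,F] q_used=0 → run A
t=1: queue=[A,B,C,F,D] q_used=1 → run A
t=2: queue=[A,B,C,F,D] q_used=2 → run A
t=3: queue=[A,B,C,F,D,E] q_used=3 → run A
t=4: queue=[B,C,F,D,E,A,H] q_used=0 → run B
t=5: queue=[B,C,F,D,E,A,H,G] q_used=1 → run B
t=6: queue=[B,C,F,D,E,A,H,G] q_used=2 → run B
t=7: queue=[B,C,F,D,E,A,H,G] q_used=3 → run B
t=8: queue=[C,F,D,E,A,H,G,B] q_used=0 → run C
t=9: queue=[C,F,D,E,A,H,G,B] q_used=1 → run C
t=10: queue=[F,D,E,A,H,G,B] q_used=0 → run F
t=11: queue=[F,D,E,A,H,G,B] q_used=1 → run F
t=12: queue=[D,E,A,H,G,B] q_used=0 → run D
t=13: queue=[D,E,A,H,G,B] q_used=1 → run D
t=14: queue=[D,E,A,H,G,B] q_used=2 → run D
t=15: queue=[D,E,A,H,G,B] q_used=3 → run D
t=16: queue=[E,A,H,G,B,D] q_used=0 → run E
t=17: queue=[E,A,H,G,B,D] q_used=1 → run E
t=18: queue=[A,H,G,B,D] q_used=0 → run A
t=19: queue=[A,H,G,B,D] q_used=1 → run A
t=20: queue=[A,H,G,B,D] q_used=2 → run A
t=21: queue=[H,G,B,D] q_used=0 → run H
t=22: queue=[H,G,B,D] q_used=1 → run H
t=23: queue=[H,G,B,D] q_used=2 → run H
t=24: queue=[H,G,B,D] q_used=3 → run H
t=25: queue=[G,B,D,H] q_used=0 → run G
t=26: queue=[G,B,D,H] q_used=1 → run G
t=27: queue=[G,B,D,H] q_used=2 → run G
t=28: queue=[G,B,D,H] q_used=3 → run G
t=29: queue=[B,D,H] q_used=0 → run B
t=30: queue=[B,D,H] q_used=1 → run B
t=31: queue=[B,D,H] q_used=2 → run B
t=32: queue=[D,H] q_used=0 → run D
t=33: queue=[D,H] q_used=1 → run D
t=34: queue=[H] q_used=0 → run H
t=35: queue=[H] q_used=1 → run H
t=36: (idle)
t=37: (idle)
t=38: (idle)
t=39: (idle)
t=40: (idle)

context switches = 12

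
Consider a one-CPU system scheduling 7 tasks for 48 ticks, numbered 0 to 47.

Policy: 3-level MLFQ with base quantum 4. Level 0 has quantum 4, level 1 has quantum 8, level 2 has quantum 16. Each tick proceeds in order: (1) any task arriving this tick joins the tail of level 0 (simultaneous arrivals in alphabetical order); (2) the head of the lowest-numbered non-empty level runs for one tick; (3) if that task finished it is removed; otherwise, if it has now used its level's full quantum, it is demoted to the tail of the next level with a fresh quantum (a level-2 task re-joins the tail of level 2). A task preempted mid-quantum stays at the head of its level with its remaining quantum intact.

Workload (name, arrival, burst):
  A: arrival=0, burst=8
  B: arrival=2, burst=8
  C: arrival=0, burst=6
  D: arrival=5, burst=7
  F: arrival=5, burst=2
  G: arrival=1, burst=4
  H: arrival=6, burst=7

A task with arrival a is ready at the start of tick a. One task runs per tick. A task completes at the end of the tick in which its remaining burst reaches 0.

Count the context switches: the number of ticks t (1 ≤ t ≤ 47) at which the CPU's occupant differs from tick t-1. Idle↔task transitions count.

t=0: L0/L1/L2 = AC/-/- → run A
t=1: L0/L1/L2 = ACG/-/- → run A
t=2: L0/L1/L2 = ACGB/-/- → run A
t=3: L0/L1/L2 = ACGB/-/- → run A
t=4: L0/L1/L2 = CGB/A/- → run C
t=5: L0/L1/L2 = CGBDF/A/- → run C
t=6: L0/L1/L2 = CGBDFH/A/- → run C
t=7: L0/L1/L2 = CGBDFH/A/- → run C
t=8: L0/L1/L2 = GBDFH/AC/- → run G
t=9: L0/L1/L2 = GBDFH/AC/- → run G
t=10: L0/L1/L2 = GBDFH/AC/- → run G
t=11: L0/L1/L2 = GBDFH/AC/- → run G
t=12: L0/L1/L2 = BDFH/AC/- → run B
t=13: L0/L1/L2 = BDFH/AC/- → run B
t=14: L0/L1/L2 = BDFH/AC/- → run B
t=15: L0/L1/L2 = BDFH/AC/- → run B
t=16: L0/L1/L2 = DFH/ACB/- → run D
t=17: L0/L1/L2 = DFH/ACB/- → run D
t=18: L0/L1/L2 = DFH/ACB/- → run D
t=19: L0/L1/L2 = DFH/ACB/- → run D
t=20: L0/L1/L2 = FH/ACBD/- → run F
t=21: L0/L1/L2 = FH/ACBD/- → run F
t=22: L0/L1/L2 = H/ACBD/- → run H
t=23: L0/L1/L2 = H/ACBD/- → run H
t=24: L0/L1/L2 = H/ACBD/- → run H
t=25: L0/L1/L2 = H/ACBD/- → run H
t=26: L0/L1/L2 = -/ACBDH/- → run A
t=27: L0/L1/L2 = -/ACBDH/- → run A
t=28: L0/L1/L2 = -/ACBDH/- → run A
t=29: L0/L1/L2 = -/ACBDH/- → run A
t=30: L0/L1/L2 = -/CBDH/- → run C
t=31: L0/L1/L2 = -/CBDH/- → run C
t=32: L0/L1/L2 = -/BDH/- → run B
t=33: L0/L1/L2 = -/BDH/- → run B
t=34: L0/L1/L2 = -/BDH/- → run B
t=35: L0/L1/L2 = -/BDH/- → run B
t=36: L0/L1/L2 = -/DH/- → run D
t=37: L0/L1/L2 = -/DH/- → run D
t=38: L0/L1/L2 = -/DH/- → run D
t=39: L0/L1/L2 = -/H/- → run H
t=40: L0/L1/L2 = -/H/- → run H
t=41: L0/L1/L2 = -/H/- → run H
t=42: (idle)
t=43: (idle)
t=44: (idle)
t=45: (idle)
t=46: (idle)
t=47: (idle)

context switches = 12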